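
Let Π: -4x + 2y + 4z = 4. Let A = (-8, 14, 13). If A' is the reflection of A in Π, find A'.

(16, 2, -11)

λ = (n·A − d)/|n|² = (112 − 4)/36 = 3.
Reflection = A − 2λn = (-8, 14, 13) − 6·(-4, 2, 4) = (16, 2, -11).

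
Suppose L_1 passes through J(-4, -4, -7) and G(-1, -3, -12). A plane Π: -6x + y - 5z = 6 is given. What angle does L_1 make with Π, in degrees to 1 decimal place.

9.9

A direction vector for L_1 is G − J = (3, 1, -5).
sin θ = |n·v| / (|n||v|) = |8| / (√62 · √35) = 0.17174.
θ ≈ 9.9°.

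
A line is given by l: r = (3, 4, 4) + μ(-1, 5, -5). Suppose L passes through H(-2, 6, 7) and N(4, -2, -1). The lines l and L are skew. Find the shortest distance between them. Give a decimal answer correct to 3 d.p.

2.827

A direction vector for L is N − H = (6, -8, -8).
Common perpendicular direction n = (-1, 5, -5) × (6, -8, -8) = (-80, -38, -22).
With w = (-2, 6, 7) − (3, 4, 4) = (-5, 2, 3), w · n = 258.
Distance = |w · n| / |n| = |258| / √8328 ≈ 2.827.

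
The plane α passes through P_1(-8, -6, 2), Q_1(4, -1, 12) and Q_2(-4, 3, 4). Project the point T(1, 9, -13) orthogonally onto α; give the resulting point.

P_1Q_1 = (12, 5, 10), P_1Q_2 = (4, 9, 2); a normal to α is P_1Q_1 × P_1Q_2 = (-80, 16, 88).
Using P_1: α has equation -80x + 16y + 88z = 720.
Foot = T − λn with λ = (n·T − d)/|n|² = (-1080 − 720)/14400 = -1/8.
Foot = (1, 9, -13) − (-1/8)·(-80, 16, 88) = (-9, 11, -2).

(-9, 11, -2)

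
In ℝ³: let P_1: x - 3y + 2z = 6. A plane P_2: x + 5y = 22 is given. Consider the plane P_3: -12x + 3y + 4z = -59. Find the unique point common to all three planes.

Solving the 3×3 linear system x - 3y + 2z = 6, x + 5y = 22, -12x + 3y + 4z = -59 (e.g. by elimination or Cramer's rule, determinant = 158) gives (7, 3, 4).

(7, 3, 4)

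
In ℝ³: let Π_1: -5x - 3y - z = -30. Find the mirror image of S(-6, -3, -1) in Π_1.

(14, 9, 3)

λ = (n·S − d)/|n|² = (40 − (-30))/35 = 2.
Reflection = S − 2λn = (-6, -3, -1) − 4·(-5, -3, -1) = (14, 9, 3).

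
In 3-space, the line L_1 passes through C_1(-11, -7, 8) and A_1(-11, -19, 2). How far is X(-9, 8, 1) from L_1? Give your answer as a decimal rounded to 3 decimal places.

13.122

A direction vector for L_1 is A_1 − C_1 = (0, -12, -6).
Taking (-11, -7, 8) on L_1 with direction v = (0, -12, -6): w = X − (-11, -7, 8) = (2, 15, -7), and w × v = (-174, 12, -24).
Distance = |w × v| / |v| = √30996 / √180 ≈ 13.122.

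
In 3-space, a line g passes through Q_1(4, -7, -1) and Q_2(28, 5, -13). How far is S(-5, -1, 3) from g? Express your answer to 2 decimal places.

A direction vector for g is Q_2 − Q_1 = (24, 12, -12).
Taking (4, -7, -1) on g with direction v = (24, 12, -12): w = S − (4, -7, -1) = (-9, 6, 4), and w × v = (-120, -12, -252).
Distance = |w × v| / |v| = √78048 / √864 ≈ 9.50.

9.50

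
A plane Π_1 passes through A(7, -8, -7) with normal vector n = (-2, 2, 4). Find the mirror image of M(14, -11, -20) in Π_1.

Π_1: n·r = n·A gives -2x + 2y + 4z = -58.
λ = (n·M − d)/|n|² = (-130 − (-58))/24 = -3.
Reflection = M − 2λn = (14, -11, -20) − (-6)·(-2, 2, 4) = (2, 1, 4).

(2, 1, 4)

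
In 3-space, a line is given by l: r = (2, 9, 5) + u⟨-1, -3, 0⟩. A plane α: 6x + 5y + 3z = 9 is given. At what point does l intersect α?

(-1, 0, 5)

Substitute r = (2, 9, 5) + t(-1, -3, 0) into the plane: 72 + (-21)t = 9, so t = 3.
Intersection: (2, 9, 5) + 3·(-1, -3, 0) = (-1, 0, 5).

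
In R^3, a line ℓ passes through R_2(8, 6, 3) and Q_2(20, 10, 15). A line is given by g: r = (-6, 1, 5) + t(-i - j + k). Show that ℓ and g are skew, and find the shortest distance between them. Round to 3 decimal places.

A direction vector for ℓ is Q_2 − R_2 = (12, 4, 12).
Common perpendicular direction n = (12, 4, 12) × (-1, -1, 1) = (16, -24, -8).
With w = (-6, 1, 5) − (8, 6, 3) = (-14, -5, 2), w · n = -120.
Since n ≠ 0 the lines are not parallel, and w · n = -120 ≠ 0 so they do not intersect; hence they are skew.
Distance = |w · n| / |n| = |-120| / √896 ≈ 4.009.

4.009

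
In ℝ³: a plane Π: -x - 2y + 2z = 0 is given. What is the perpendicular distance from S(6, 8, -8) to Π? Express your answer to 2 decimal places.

12.67

n·S − d = (-1)·(6) + (-2)·(8) + (2)·(-8) − 0 = -38; |n| = √9.
Distance = |-38| / √9 = 38/√9 ≈ 12.67.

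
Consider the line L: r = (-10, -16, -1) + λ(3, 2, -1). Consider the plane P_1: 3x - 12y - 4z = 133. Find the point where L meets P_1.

(-1, -10, -4)

Substitute r = (-10, -16, -1) + t(3, 2, -1) into the plane: 166 + (-11)t = 133, so t = 3.
Intersection: (-10, -16, -1) + 3·(3, 2, -1) = (-1, -10, -4).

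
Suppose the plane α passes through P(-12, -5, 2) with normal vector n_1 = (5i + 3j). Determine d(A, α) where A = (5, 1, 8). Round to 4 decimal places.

17.6644

α: n_1·r = n_1·P gives 5x + 3y = -75.
n·A − d = (5)·(5) + (3)·(1) + (0)·(8) − (-75) = 103; |n| = √34.
Distance = |103| / √34 = 103/√34 ≈ 17.6644.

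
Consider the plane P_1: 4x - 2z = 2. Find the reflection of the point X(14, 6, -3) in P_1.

(-10, 6, 9)

λ = (n·X − d)/|n|² = (62 − 2)/20 = 3.
Reflection = X − 2λn = (14, 6, -3) − 6·(4, 0, -2) = (-10, 6, 9).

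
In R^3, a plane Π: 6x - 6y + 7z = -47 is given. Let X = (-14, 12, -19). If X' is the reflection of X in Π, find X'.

(10, -12, 9)

λ = (n·X − d)/|n|² = (-289 − (-47))/121 = -2.
Reflection = X − 2λn = (-14, 12, -19) − (-4)·(6, -6, 7) = (10, -12, 9).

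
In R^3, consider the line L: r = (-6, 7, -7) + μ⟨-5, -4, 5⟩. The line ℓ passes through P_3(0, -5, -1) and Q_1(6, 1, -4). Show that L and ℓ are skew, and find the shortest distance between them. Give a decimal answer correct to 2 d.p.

A direction vector for ℓ is Q_1 − P_3 = (6, 6, -3).
Common perpendicular direction n = (-5, -4, 5) × (6, 6, -3) = (-18, 15, -6).
With w = (0, -5, -1) − (-6, 7, -7) = (6, -12, 6), w · n = -324.
Since n ≠ 0 the lines are not parallel, and w · n = -324 ≠ 0 so they do not intersect; hence they are skew.
Distance = |w · n| / |n| = |-324| / √585 ≈ 13.40.

13.40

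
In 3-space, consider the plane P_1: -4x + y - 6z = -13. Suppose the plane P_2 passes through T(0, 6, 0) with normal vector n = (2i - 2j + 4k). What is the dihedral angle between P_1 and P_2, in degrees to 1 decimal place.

P_2: n·r = n·T gives 2x - 2y + 4z = -12.
cos θ = |n₁·n₂| / (|n₁||n₂|) = |-34| / (√53 · √24).
θ = arccos(0.95331) ≈ 17.6°.

17.6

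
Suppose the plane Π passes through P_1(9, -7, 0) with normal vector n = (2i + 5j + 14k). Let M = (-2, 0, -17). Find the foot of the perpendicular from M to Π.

(0, 5, -3)

Π: n·r = n·P_1 gives 2x + 5y + 14z = -17.
Foot = M − λn with λ = (n·M − d)/|n|² = (-242 − (-17))/225 = -1.
Foot = (-2, 0, -17) − (-1)·(2, 5, 14) = (0, 5, -3).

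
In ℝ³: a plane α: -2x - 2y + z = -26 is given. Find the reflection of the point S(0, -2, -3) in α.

(12, 10, -9)

λ = (n·S − d)/|n|² = (1 − (-26))/9 = 3.
Reflection = S − 2λn = (0, -2, -3) − 6·(-2, -2, 1) = (12, 10, -9).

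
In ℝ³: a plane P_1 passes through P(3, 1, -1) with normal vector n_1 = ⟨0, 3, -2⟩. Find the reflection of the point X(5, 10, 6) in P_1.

P_1: n_1·r = n_1·P gives 3y - 2z = 5.
λ = (n·X − d)/|n|² = (18 − 5)/13 = 1.
Reflection = X − 2λn = (5, 10, 6) − 2·(0, 3, -2) = (5, 4, 10).

(5, 4, 10)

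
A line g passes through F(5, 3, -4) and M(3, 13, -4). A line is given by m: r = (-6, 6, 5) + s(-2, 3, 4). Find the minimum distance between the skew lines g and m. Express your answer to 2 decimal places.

A direction vector for g is M − F = (-2, 10, 0).
Common perpendicular direction n = (-2, 10, 0) × (-2, 3, 4) = (40, 8, 14).
With w = (-6, 6, 5) − (5, 3, -4) = (-11, 3, 9), w · n = -290.
Distance = |w · n| / |n| = |-290| / √1860 ≈ 6.72.

6.72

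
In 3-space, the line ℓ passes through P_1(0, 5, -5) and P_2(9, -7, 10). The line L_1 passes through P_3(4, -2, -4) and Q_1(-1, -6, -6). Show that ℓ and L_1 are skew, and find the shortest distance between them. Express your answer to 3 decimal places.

A direction vector for ℓ is P_2 − P_1 = (9, -12, 15).
A direction vector for L_1 is Q_1 − P_3 = (-5, -4, -2).
Common perpendicular direction n = (9, -12, 15) × (-5, -4, -2) = (84, -57, -96).
With w = (4, -2, -4) − (0, 5, -5) = (4, -7, 1), w · n = 639.
Since n ≠ 0 the lines are not parallel, and w · n = 639 ≠ 0 so they do not intersect; hence they are skew.
Distance = |w · n| / |n| = |639| / √19521 ≈ 4.574.

4.574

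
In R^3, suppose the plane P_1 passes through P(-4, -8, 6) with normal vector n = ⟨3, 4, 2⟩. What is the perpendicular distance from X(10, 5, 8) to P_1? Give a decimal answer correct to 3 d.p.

18.198

P_1: n·r = n·P gives 3x + 4y + 2z = -32.
n·X − d = (3)·(10) + (4)·(5) + (2)·(8) − (-32) = 98; |n| = √29.
Distance = |98| / √29 = 98/√29 ≈ 18.198.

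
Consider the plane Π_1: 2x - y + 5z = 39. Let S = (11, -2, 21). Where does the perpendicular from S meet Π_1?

Foot = S − λn with λ = (n·S − d)/|n|² = (129 − 39)/30 = 3.
Foot = (11, -2, 21) − 3·(2, -1, 5) = (5, 1, 6).

(5, 1, 6)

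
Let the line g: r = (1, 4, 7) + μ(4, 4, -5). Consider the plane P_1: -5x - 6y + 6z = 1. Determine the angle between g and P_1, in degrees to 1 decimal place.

sin θ = |n·v| / (|n||v|) = |-74| / (√97 · √57) = 0.99520.
θ ≈ 84.4°.

84.4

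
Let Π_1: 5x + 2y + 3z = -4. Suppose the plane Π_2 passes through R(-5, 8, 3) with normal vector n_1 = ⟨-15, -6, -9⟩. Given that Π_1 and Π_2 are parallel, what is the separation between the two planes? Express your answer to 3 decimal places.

Π_2: n_1·r = n_1·R gives -15x - 6y - 9z = 0.
Rescale Π_2 by 1/(-3): 5x + 2y + 3z = 0. Then distance = |-4 − 0| / √38 ≈ 0.649.

0.649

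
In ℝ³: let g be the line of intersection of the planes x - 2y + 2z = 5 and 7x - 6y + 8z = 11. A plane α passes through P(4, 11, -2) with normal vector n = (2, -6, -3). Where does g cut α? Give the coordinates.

Direction of g: (1, -2, 2) × (7, -6, 8) = (-4, 6, 8).
A point on g: solving the two plane equations with x = 1 gives (1, -6, -4).
α: n·r = n·P gives 2x - 6y - 3z = -52.
Substitute r = (1, -6, -4) + t(-4, 6, 8) into the plane: 50 + (-68)t = -52, so t = 3/2.
Intersection: (1, -6, -4) + (3/2)·(-4, 6, 8) = (-5, 3, 8).

(-5, 3, 8)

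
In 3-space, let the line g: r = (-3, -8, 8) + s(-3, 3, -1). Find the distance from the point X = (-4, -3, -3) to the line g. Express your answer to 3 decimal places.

Taking (-3, -8, 8) on g with direction v = (-3, 3, -1): w = X − (-3, -8, 8) = (-1, 5, -11), and w × v = (28, 32, 12).
Distance = |w × v| / |v| = √1952 / √19 ≈ 10.136.

10.136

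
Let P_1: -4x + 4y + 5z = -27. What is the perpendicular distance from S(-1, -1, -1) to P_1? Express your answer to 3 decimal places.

n·S − d = (-4)·(-1) + (4)·(-1) + (5)·(-1) − (-27) = 22; |n| = √57.
Distance = |22| / √57 = 22/√57 ≈ 2.914.

2.914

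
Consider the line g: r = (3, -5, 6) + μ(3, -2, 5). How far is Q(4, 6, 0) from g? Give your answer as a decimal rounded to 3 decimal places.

9.737

Taking (3, -5, 6) on g with direction v = (3, -2, 5): w = Q − (3, -5, 6) = (1, 11, -6), and w × v = (43, -23, -35).
Distance = |w × v| / |v| = √3603 / √38 ≈ 9.737.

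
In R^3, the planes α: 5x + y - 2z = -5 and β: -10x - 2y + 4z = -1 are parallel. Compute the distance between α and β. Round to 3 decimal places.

1.004

Rescale β by 1/(-2): 5x + y - 2z = 1/2. Then distance = |-5 − (1/2)| / √30 ≈ 1.004.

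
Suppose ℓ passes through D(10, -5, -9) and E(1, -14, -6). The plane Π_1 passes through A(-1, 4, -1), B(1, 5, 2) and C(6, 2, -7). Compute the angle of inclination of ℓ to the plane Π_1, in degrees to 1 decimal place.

A direction vector for ℓ is E − D = (-9, -9, 3).
AB = (2, 1, 3), AC = (7, -2, -6); a normal to Π_1 is AB × AC = (0, 33, -11).
Using A: Π_1 has equation 33y - 11z = 143.
sin θ = |n·v| / (|n||v|) = |-330| / (√1210 · √171) = 0.72548.
θ ≈ 46.5°.

46.5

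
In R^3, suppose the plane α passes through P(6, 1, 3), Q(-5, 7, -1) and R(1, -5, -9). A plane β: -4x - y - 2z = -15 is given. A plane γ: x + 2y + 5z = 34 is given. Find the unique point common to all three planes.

(0, 7, 4)

PQ = (-11, 6, -4), PR = (-5, -6, -12); a normal to α is PQ × PR = (-96, -112, 96).
Using P: α has equation -96x - 112y + 96z = -400.
Solving the 3×3 linear system -96x - 112y + 96z = -400, -4x - y - 2z = -15, x + 2y + 5z = 34 (e.g. by elimination or Cramer's rule, determinant = -2592) gives (0, 7, 4).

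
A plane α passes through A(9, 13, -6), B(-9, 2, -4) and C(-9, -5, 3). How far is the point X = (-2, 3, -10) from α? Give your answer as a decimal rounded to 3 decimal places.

AB = (-18, -11, 2), AC = (-18, -18, 9); a normal to α is AB × AC = (-63, 126, 126).
Using A: α has equation -63x + 126y + 126z = 315.
n·X − d = (-63)·(-2) + (126)·(3) + (126)·(-10) − 315 = -1071; |n| = √35721.
Distance = |-1071| / √35721 = 1071/√35721 ≈ 5.667.

5.667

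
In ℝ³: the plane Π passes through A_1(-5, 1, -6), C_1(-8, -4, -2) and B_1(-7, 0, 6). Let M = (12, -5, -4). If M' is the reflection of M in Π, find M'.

(-20, 11, -8)

A_1C_1 = (-3, -5, 4), A_1B_1 = (-2, -1, 12); a normal to Π is A_1C_1 × A_1B_1 = (-56, 28, -7).
Using A_1: Π has equation -56x + 28y - 7z = 350.
λ = (n·M − d)/|n|² = (-784 − 350)/3969 = -2/7.
Reflection = M − 2λn = (12, -5, -4) − (-4/7)·(-56, 28, -7) = (-20, 11, -8).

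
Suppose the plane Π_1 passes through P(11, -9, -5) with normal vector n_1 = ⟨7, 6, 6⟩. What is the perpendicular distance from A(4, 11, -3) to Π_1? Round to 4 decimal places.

7.5455

Π_1: n_1·r = n_1·P gives 7x + 6y + 6z = -7.
n·A − d = (7)·(4) + (6)·(11) + (6)·(-3) − (-7) = 83; |n| = √121.
Distance = |83| / √121 = 83/√121 ≈ 7.5455.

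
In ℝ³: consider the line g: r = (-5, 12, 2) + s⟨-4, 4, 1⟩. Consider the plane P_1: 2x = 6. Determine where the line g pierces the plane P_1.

Substitute r = (-5, 12, 2) + t(-4, 4, 1) into the plane: -10 + (-8)t = 6, so t = -2.
Intersection: (-5, 12, 2) + (-2)·(-4, 4, 1) = (3, 4, 0).

(3, 4, 0)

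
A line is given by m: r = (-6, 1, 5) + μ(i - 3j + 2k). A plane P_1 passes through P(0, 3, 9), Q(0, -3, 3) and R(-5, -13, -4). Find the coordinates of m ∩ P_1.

(-5, -2, 7)

PQ = (0, -6, -6), PR = (-5, -16, -13); a normal to P_1 is PQ × PR = (-18, 30, -30).
Using P: P_1 has equation -18x + 30y - 30z = -180.
Substitute r = (-6, 1, 5) + t(1, -3, 2) into the plane: -12 + (-168)t = -180, so t = 1.
Intersection: (-6, 1, 5) + 1·(1, -3, 2) = (-5, -2, 7).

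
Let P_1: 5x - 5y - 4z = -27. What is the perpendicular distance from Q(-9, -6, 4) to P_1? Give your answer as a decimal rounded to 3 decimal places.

0.492

n·Q − d = (5)·(-9) + (-5)·(-6) + (-4)·(4) − (-27) = -4; |n| = √66.
Distance = |-4| / √66 = 4/√66 ≈ 0.492.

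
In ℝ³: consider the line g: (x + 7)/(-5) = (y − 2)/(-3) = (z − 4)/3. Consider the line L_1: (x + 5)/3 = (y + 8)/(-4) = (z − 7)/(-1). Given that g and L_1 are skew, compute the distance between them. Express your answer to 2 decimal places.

2.34

g has direction (-5, -3, 3) through (-7, 2, 4).
L_1 has direction (3, -4, -1) through (-5, -8, 7).
Common perpendicular direction n = (-5, -3, 3) × (3, -4, -1) = (15, 4, 29).
With w = (-5, -8, 7) − (-7, 2, 4) = (2, -10, 3), w · n = 77.
Distance = |w · n| / |n| = |77| / √1082 ≈ 2.34.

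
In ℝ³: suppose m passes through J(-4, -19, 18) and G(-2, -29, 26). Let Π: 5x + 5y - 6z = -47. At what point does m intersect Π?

(-8, 1, 2)

A direction vector for m is G − J = (2, -10, 8).
Substitute r = (-4, -19, 18) + t(2, -10, 8) into the plane: -223 + (-88)t = -47, so t = -2.
Intersection: (-4, -19, 18) + (-2)·(2, -10, 8) = (-8, 1, 2).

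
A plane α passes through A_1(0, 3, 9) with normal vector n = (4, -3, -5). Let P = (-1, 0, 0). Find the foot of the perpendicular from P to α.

α: n·r = n·A_1 gives 4x - 3y - 5z = -54.
Foot = P − λn with λ = (n·P − d)/|n|² = (-4 − (-54))/50 = 1.
Foot = (-1, 0, 0) − 1·(4, -3, -5) = (-5, 3, 5).

(-5, 3, 5)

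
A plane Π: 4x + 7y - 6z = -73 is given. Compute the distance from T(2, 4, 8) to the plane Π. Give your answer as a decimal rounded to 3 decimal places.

6.070

n·T − d = (4)·(2) + (7)·(4) + (-6)·(8) − (-73) = 61; |n| = √101.
Distance = |61| / √101 = 61/√101 ≈ 6.070.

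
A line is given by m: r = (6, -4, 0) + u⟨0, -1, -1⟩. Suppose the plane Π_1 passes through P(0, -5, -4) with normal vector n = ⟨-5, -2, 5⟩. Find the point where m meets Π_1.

Π_1: n·r = n·P gives -5x - 2y + 5z = -10.
Substitute r = (6, -4, 0) + t(0, -1, -1) into the plane: -22 + (-3)t = -10, so t = -4.
Intersection: (6, -4, 0) + (-4)·(0, -1, -1) = (6, 0, 4).

(6, 0, 4)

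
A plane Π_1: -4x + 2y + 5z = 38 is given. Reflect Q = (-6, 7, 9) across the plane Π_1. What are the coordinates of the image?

λ = (n·Q − d)/|n|² = (83 − 38)/45 = 1.
Reflection = Q − 2λn = (-6, 7, 9) − 2·(-4, 2, 5) = (2, 3, -1).

(2, 3, -1)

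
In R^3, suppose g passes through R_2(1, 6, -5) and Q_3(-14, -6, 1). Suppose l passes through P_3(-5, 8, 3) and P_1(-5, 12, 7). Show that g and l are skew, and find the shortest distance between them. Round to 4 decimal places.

A direction vector for g is Q_3 − R_2 = (-15, -12, 6).
A direction vector for l is P_1 − P_3 = (0, 4, 4).
Common perpendicular direction n = (-15, -12, 6) × (0, 4, 4) = (-72, 60, -60).
With w = (-5, 8, 3) − (1, 6, -5) = (-6, 2, 8), w · n = 72.
Since n ≠ 0 the lines are not parallel, and w · n = 72 ≠ 0 so they do not intersect; hence they are skew.
Distance = |w · n| / |n| = |72| / √12384 ≈ 0.6470.

0.6470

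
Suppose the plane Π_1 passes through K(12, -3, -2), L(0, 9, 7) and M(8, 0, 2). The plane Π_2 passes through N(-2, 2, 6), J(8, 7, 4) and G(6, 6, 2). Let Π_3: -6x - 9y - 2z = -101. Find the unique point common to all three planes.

KL = (-12, 12, 9), KM = (-4, 3, 4); a normal to Π_1 is KL × KM = (21, 12, 12).
Using K: Π_1 has equation 21x + 12y + 12z = 192.
NJ = (10, 5, -2), NG = (8, 4, -4); a normal to Π_2 is NJ × NG = (-12, 24, 0).
Using N: Π_2 has equation -12x + 24y = 72.
Solving the 3×3 linear system 21x + 12y + 12z = 192, -12x + 24y = 72, -6x - 9y - 2z = -101 (e.g. by elimination or Cramer's rule, determinant = 1728) gives (8, 7, -5).

(8, 7, -5)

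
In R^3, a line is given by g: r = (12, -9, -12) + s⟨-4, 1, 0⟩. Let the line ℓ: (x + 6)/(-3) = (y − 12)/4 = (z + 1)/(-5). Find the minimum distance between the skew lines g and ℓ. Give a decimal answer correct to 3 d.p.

ℓ has direction (-3, 4, -5) through (-6, 12, -1).
Common perpendicular direction n = (-4, 1, 0) × (-3, 4, -5) = (-5, -20, -13).
With w = (-6, 12, -1) − (12, -9, -12) = (-18, 21, 11), w · n = -473.
Distance = |w · n| / |n| = |-473| / √594 ≈ 19.407.

19.407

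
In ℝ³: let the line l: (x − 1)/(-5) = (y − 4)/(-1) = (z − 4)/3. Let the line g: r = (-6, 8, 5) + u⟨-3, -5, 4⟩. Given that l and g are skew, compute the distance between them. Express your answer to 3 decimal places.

0.408

l has direction (-5, -1, 3) through (1, 4, 4).
Common perpendicular direction n = (-5, -1, 3) × (-3, -5, 4) = (11, 11, 22).
With w = (-6, 8, 5) − (1, 4, 4) = (-7, 4, 1), w · n = -11.
Distance = |w · n| / |n| = |-11| / √726 ≈ 0.408.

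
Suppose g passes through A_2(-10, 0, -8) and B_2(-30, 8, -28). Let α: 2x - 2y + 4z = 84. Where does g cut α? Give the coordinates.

A direction vector for g is B_2 − A_2 = (-20, 8, -20).
Substitute r = (-10, 0, -8) + t(-20, 8, -20) into the plane: -52 + (-136)t = 84, so t = -1.
Intersection: (-10, 0, -8) + (-1)·(-20, 8, -20) = (10, -8, 12).

(10, -8, 12)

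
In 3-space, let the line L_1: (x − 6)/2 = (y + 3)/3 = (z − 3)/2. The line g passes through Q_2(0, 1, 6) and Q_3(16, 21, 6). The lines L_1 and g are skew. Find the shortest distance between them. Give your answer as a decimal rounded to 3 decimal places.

6.635

L_1 has direction (2, 3, 2) through (6, -3, 3).
A direction vector for g is Q_3 − Q_2 = (16, 20, 0).
Common perpendicular direction n = (2, 3, 2) × (16, 20, 0) = (-40, 32, -8).
With w = (0, 1, 6) − (6, -3, 3) = (-6, 4, 3), w · n = 344.
Distance = |w · n| / |n| = |344| / √2688 ≈ 6.635.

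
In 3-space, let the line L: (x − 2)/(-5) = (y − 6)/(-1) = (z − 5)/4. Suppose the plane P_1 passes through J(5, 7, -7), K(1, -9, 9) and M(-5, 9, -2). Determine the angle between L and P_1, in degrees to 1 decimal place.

1.0

L has direction (-5, -1, 4) through (2, 6, 5).
JK = (-4, -16, 16), JM = (-10, 2, 5); a normal to P_1 is JK × JM = (-112, -140, -168).
Using J: P_1 has equation -112x - 140y - 168z = -364.
sin θ = |n·v| / (|n||v|) = |28| / (√60368 · √42) = 0.01758.
θ ≈ 1.0°.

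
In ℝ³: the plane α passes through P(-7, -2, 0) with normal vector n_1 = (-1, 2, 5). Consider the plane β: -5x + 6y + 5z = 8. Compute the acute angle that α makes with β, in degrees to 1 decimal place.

α: n_1·r = n_1·P gives -x + 2y + 5z = 3.
cos θ = |n₁·n₂| / (|n₁||n₂|) = |42| / (√30 · √86).
θ = arccos(0.82687) ≈ 34.2°.

34.2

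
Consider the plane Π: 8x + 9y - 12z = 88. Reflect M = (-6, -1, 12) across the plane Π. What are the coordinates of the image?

(10, 17, -12)

λ = (n·M − d)/|n|² = (-201 − 88)/289 = -1.
Reflection = M − 2λn = (-6, -1, 12) − (-2)·(8, 9, -12) = (10, 17, -12).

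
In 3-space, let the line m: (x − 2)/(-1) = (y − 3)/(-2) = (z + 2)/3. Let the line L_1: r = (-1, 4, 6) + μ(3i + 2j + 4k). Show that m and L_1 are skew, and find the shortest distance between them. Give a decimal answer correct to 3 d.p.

4.457

m has direction (-1, -2, 3) through (2, 3, -2).
Common perpendicular direction n = (-1, -2, 3) × (3, 2, 4) = (-14, 13, 4).
With w = (-1, 4, 6) − (2, 3, -2) = (-3, 1, 8), w · n = 87.
Since n ≠ 0 the lines are not parallel, and w · n = 87 ≠ 0 so they do not intersect; hence they are skew.
Distance = |w · n| / |n| = |87| / √381 ≈ 4.457.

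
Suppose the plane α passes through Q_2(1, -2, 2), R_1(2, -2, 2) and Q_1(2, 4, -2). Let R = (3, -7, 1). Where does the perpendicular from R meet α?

Q_2R_1 = (1, 0, 0), Q_2Q_1 = (1, 6, -4); a normal to α is Q_2R_1 × Q_2Q_1 = (0, 4, 6).
Using Q_2: α has equation 4y + 6z = 4.
Foot = R − λn with λ = (n·R − d)/|n|² = (-22 − 4)/52 = -1/2.
Foot = (3, -7, 1) − (-1/2)·(0, 4, 6) = (3, -5, 4).

(3, -5, 4)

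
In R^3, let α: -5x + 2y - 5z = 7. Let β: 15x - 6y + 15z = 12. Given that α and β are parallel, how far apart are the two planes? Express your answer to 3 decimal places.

1.497

Rescale β by 1/(-3): -5x + 2y - 5z = -4. Then distance = |7 − (-4)| / √54 ≈ 1.497.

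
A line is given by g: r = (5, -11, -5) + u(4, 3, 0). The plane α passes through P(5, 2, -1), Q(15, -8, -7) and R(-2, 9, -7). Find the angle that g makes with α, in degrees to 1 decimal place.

PQ = (10, -10, -6), PR = (-7, 7, -6); a normal to α is PQ × PR = (102, 102, 0).
Using P: α has equation 102x + 102y = 714.
sin θ = |n·v| / (|n||v|) = |714| / (√20808 · √25) = 0.98995.
θ ≈ 81.9°.

81.9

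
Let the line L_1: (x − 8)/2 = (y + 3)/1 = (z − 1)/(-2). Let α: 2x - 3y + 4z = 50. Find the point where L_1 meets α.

L_1 has direction (2, 1, -2) through (8, -3, 1).
Substitute r = (8, -3, 1) + t(2, 1, -2) into the plane: 29 + (-7)t = 50, so t = -3.
Intersection: (8, -3, 1) + (-3)·(2, 1, -2) = (2, -6, 7).

(2, -6, 7)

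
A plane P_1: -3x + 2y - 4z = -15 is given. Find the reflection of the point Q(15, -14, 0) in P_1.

(3, -6, -16)

λ = (n·Q − d)/|n|² = (-73 − (-15))/29 = -2.
Reflection = Q − 2λn = (15, -14, 0) − (-4)·(-3, 2, -4) = (3, -6, -16).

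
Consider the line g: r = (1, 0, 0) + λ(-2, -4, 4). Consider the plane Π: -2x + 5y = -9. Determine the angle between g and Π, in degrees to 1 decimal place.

29.7

sin θ = |n·v| / (|n||v|) = |-16| / (√29 · √36) = 0.49519.
θ ≈ 29.7°.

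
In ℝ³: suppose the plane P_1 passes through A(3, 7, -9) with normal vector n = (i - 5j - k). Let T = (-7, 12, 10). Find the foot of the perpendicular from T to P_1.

(-5, 2, 8)

P_1: n·r = n·A gives x - 5y - z = -23.
Foot = T − λn with λ = (n·T − d)/|n|² = (-77 − (-23))/27 = -2.
Foot = (-7, 12, 10) − (-2)·(1, -5, -1) = (-5, 2, 8).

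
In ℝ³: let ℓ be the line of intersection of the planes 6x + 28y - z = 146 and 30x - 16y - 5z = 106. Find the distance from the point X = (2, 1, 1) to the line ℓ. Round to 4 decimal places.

Direction of ℓ: (6, 28, -1) × (30, -16, -5) = (-156, 0, -936).
A point on ℓ: solving the two plane equations with x = 7 gives (7, 4, 8).
Taking (7, 4, 8) on ℓ with direction v = (-156, 0, -936): w = X − (7, 4, 8) = (-5, -3, -7), and w × v = (2808, -3588, -468).
Distance = |w × v| / |v| = √20977632 / √900432 ≈ 4.8267.

4.8267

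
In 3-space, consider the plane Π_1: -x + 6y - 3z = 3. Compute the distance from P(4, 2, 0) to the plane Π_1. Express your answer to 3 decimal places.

0.737

n·P − d = (-1)·(4) + (6)·(2) + (-3)·(0) − 3 = 5; |n| = √46.
Distance = |5| / √46 = 5/√46 ≈ 0.737.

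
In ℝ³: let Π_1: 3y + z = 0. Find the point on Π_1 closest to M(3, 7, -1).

Foot = M − λn with λ = (n·M − d)/|n|² = (20 − 0)/10 = 2.
Foot = (3, 7, -1) − 2·(0, 3, 1) = (3, 1, -3).

(3, 1, -3)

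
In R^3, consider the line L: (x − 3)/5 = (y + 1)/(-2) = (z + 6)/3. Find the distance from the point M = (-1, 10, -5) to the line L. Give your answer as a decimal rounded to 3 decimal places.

9.898

L has direction (5, -2, 3) through (3, -1, -6).
Taking (3, -1, -6) on L with direction v = (5, -2, 3): w = M − (3, -1, -6) = (-4, 11, 1), and w × v = (35, 17, -47).
Distance = |w × v| / |v| = √3723 / √38 ≈ 9.898.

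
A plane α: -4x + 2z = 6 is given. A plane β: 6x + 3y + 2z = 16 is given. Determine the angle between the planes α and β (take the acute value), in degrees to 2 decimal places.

50.29

cos θ = |n₁·n₂| / (|n₁||n₂|) = |-20| / (√20 · √49).
θ = arccos(0.63888) ≈ 50.29°.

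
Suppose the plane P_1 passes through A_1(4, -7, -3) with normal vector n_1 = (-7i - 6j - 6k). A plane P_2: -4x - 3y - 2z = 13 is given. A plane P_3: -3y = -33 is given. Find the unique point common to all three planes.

P_1: n_1·r = n_1·A_1 gives -7x - 6y - 6z = 32.
Solving the 3×3 linear system -7x - 6y - 6z = 32, -4x - 3y - 2z = 13, -3y = -33 (e.g. by elimination or Cramer's rule, determinant = -30) gives (-8, 11, -7).

(-8, 11, -7)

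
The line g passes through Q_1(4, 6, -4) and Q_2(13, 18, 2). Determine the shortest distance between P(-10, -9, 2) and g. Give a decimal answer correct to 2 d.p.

A direction vector for g is Q_2 − Q_1 = (9, 12, 6).
Taking (4, 6, -4) on g with direction v = (9, 12, 6): w = P − (4, 6, -4) = (-14, -15, 6), and w × v = (-162, 138, -33).
Distance = |w × v| / |v| = √46377 / √261 ≈ 13.33.

13.33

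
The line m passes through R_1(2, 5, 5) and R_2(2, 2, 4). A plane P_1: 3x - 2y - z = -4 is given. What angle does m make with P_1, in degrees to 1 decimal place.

A direction vector for m is R_2 − R_1 = (0, -3, -1).
sin θ = |n·v| / (|n||v|) = |7| / (√14 · √10) = 0.59161.
θ ≈ 36.3°.

36.3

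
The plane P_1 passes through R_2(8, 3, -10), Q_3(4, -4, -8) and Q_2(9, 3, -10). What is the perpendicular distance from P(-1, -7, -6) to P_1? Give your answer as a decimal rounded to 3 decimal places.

1.099

R_2Q_3 = (-4, -7, 2), R_2Q_2 = (1, 0, 0); a normal to P_1 is R_2Q_3 × R_2Q_2 = (0, 2, 7).
Using R_2: P_1 has equation 2y + 7z = -64.
n·P − d = (0)·(-1) + (2)·(-7) + (7)·(-6) − (-64) = 8; |n| = √53.
Distance = |8| / √53 = 8/√53 ≈ 1.099.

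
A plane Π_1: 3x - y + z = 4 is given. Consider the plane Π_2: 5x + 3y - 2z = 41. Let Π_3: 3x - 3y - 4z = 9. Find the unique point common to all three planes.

Solving the 3×3 linear system 3x - y + z = 4, 5x + 3y - 2z = 41, 3x - 3y - 4z = 9 (e.g. by elimination or Cramer's rule, determinant = -92) gives (4, 5, -3).

(4, 5, -3)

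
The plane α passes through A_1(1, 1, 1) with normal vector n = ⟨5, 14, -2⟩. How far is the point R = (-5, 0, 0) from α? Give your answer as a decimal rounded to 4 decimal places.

α: n·r = n·A_1 gives 5x + 14y - 2z = 17.
n·R − d = (5)·(-5) + (14)·(0) + (-2)·(0) − 17 = -42; |n| = √225.
Distance = |-42| / √225 = 42/√225 ≈ 2.8000.

2.8000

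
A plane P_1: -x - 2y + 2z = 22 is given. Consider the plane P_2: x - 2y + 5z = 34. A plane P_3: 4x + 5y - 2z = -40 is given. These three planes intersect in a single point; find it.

(-6, 0, 8)

Solving the 3×3 linear system -x - 2y + 2z = 22, x - 2y + 5z = 34, 4x + 5y - 2z = -40 (e.g. by elimination or Cramer's rule, determinant = 3) gives (-6, 0, 8).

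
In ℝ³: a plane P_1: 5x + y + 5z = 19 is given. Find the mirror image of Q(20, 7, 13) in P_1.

λ = (n·Q − d)/|n|² = (172 − 19)/51 = 3.
Reflection = Q − 2λn = (20, 7, 13) − 6·(5, 1, 5) = (-10, 1, -17).

(-10, 1, -17)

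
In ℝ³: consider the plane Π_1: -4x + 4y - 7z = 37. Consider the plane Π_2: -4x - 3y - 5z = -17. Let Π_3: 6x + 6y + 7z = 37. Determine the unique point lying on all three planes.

(-3, 8, 1)

Solving the 3×3 linear system -4x + 4y - 7z = 37, -4x - 3y - 5z = -17, 6x + 6y + 7z = 37 (e.g. by elimination or Cramer's rule, determinant = -2) gives (-3, 8, 1).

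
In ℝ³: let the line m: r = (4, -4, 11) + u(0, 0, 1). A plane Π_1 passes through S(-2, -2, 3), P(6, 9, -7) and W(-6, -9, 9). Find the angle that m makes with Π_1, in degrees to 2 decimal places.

SP = (8, 11, -10), SW = (-4, -7, 6); a normal to Π_1 is SP × SW = (-4, -8, -12).
Using S: Π_1 has equation -4x - 8y - 12z = -12.
sin θ = |n·v| / (|n||v|) = |-12| / (√224 · √1) = 0.80178.
θ ≈ 53.30°.

53.30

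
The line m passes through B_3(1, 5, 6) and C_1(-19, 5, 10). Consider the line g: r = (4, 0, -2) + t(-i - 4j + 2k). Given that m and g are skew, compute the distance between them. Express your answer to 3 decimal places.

8.657

A direction vector for m is C_1 − B_3 = (-20, 0, 4).
Common perpendicular direction n = (-20, 0, 4) × (-1, -4, 2) = (16, 36, 80).
With w = (4, 0, -2) − (1, 5, 6) = (3, -5, -8), w · n = -772.
Distance = |w · n| / |n| = |-772| / √7952 ≈ 8.657.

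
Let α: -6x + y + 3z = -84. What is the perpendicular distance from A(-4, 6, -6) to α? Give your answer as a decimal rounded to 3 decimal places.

n·A − d = (-6)·(-4) + (1)·(6) + (3)·(-6) − (-84) = 96; |n| = √46.
Distance = |96| / √46 = 96/√46 ≈ 14.154.

14.154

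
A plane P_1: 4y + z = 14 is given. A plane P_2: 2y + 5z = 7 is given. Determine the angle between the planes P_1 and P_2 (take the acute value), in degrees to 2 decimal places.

54.16

cos θ = |n₁·n₂| / (|n₁||n₂|) = |13| / (√17 · √29).
θ = arccos(0.58549) ≈ 54.16°.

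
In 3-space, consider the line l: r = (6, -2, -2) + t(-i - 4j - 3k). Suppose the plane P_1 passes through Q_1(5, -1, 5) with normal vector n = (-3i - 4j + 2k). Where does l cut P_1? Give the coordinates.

(5, -6, -5)

P_1: n·r = n·Q_1 gives -3x - 4y + 2z = -1.
Substitute r = (6, -2, -2) + t(-1, -4, -3) into the plane: -14 + 13t = -1, so t = 1.
Intersection: (6, -2, -2) + 1·(-1, -4, -3) = (5, -6, -5).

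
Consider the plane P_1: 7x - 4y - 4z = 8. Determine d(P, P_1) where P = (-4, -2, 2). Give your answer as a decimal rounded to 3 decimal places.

n·P − d = (7)·(-4) + (-4)·(-2) + (-4)·(2) − 8 = -36; |n| = √81.
Distance = |-36| / √81 = 36/√81 ≈ 4.000.

4.000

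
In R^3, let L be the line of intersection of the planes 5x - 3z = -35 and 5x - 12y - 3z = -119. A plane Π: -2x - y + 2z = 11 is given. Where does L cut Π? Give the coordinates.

(-4, 7, 5)

Direction of L: (5, 0, -3) × (5, -12, -3) = (-36, 0, -60).
A point on L: solving the two plane equations with x = -13 gives (-13, 7, -10).
Substitute r = (-13, 7, -10) + t(-36, 0, -60) into the plane: -1 + (-48)t = 11, so t = -1/4.
Intersection: (-13, 7, -10) + (-1/4)·(-36, 0, -60) = (-4, 7, 5).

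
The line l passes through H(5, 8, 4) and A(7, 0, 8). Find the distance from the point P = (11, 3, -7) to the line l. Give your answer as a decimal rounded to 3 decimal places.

A direction vector for l is A − H = (2, -8, 4).
Taking (5, 8, 4) on l with direction v = (2, -8, 4): w = P − (5, 8, 4) = (6, -5, -11), and w × v = (-108, -46, -38).
Distance = |w × v| / |v| = √15224 / √84 ≈ 13.462.

13.462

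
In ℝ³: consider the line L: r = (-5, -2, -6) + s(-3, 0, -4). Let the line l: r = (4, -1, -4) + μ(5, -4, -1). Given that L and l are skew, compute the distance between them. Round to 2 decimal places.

Common perpendicular direction n = (-3, 0, -4) × (5, -4, -1) = (-16, -23, 12).
With w = (4, -1, -4) − (-5, -2, -6) = (9, 1, 2), w · n = -143.
Distance = |w · n| / |n| = |-143| / √929 ≈ 4.69.

4.69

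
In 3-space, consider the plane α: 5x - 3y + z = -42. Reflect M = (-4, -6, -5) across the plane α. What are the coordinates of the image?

(-14, 0, -7)

λ = (n·M − d)/|n|² = (-7 − (-42))/35 = 1.
Reflection = M − 2λn = (-4, -6, -5) − 2·(5, -3, 1) = (-14, 0, -7).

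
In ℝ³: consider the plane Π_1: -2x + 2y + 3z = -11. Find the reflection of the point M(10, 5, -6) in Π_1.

(6, 9, 0)

λ = (n·M − d)/|n|² = (-28 − (-11))/17 = -1.
Reflection = M − 2λn = (10, 5, -6) − (-2)·(-2, 2, 3) = (6, 9, 0).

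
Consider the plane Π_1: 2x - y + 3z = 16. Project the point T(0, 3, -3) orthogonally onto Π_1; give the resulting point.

(4, 1, 3)

Foot = T − λn with λ = (n·T − d)/|n|² = (-12 − 16)/14 = -2.
Foot = (0, 3, -3) − (-2)·(2, -1, 3) = (4, 1, 3).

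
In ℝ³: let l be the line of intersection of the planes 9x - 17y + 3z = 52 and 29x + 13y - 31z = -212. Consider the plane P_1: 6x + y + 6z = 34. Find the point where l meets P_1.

Direction of l: (9, -17, 3) × (29, 13, -31) = (488, 366, 610).
A point on l: solving the two plane equations with x = 4 gives (4, 1, 11).
Substitute r = (4, 1, 11) + t(488, 366, 610) into the plane: 91 + 6954t = 34, so t = -1/122.
Intersection: (4, 1, 11) + (-1/122)·(488, 366, 610) = (0, -2, 6).

(0, -2, 6)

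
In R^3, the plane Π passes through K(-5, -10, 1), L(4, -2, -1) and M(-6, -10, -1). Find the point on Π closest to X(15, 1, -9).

KL = (9, 8, -2), KM = (-1, 0, -2); a normal to Π is KL × KM = (-16, 20, 8).
Using K: Π has equation -16x + 20y + 8z = -112.
Foot = X − λn with λ = (n·X − d)/|n|² = (-292 − (-112))/720 = -1/4.
Foot = (15, 1, -9) − (-1/4)·(-16, 20, 8) = (11, 6, -7).

(11, 6, -7)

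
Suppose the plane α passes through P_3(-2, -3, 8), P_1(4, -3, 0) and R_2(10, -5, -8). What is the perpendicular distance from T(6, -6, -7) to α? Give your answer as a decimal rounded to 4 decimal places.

P_3P_1 = (6, 0, -8), P_3R_2 = (12, -2, -16); a normal to α is P_3P_1 × P_3R_2 = (-16, 0, -12).
Using P_3: α has equation -16x - 12z = -64.
n·T − d = (-16)·(6) + (0)·(-6) + (-12)·(-7) − (-64) = 52; |n| = √400.
Distance = |52| / √400 = 52/√400 ≈ 2.6000.

2.6000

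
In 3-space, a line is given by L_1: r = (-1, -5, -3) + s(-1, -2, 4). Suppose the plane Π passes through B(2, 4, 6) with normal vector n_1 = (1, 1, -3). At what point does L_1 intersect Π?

Π: n_1·r = n_1·B gives x + y - 3z = -12.
Substitute r = (-1, -5, -3) + t(-1, -2, 4) into the plane: 3 + (-15)t = -12, so t = 1.
Intersection: (-1, -5, -3) + 1·(-1, -2, 4) = (-2, -7, 1).

(-2, -7, 1)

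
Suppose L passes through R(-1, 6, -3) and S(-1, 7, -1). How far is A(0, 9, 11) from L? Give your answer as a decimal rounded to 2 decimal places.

A direction vector for L is S − R = (0, 1, 2).
Taking (-1, 6, -3) on L with direction v = (0, 1, 2): w = A − (-1, 6, -3) = (1, 3, 14), and w × v = (-8, -2, 1).
Distance = |w × v| / |v| = √69 / √5 ≈ 3.71.

3.71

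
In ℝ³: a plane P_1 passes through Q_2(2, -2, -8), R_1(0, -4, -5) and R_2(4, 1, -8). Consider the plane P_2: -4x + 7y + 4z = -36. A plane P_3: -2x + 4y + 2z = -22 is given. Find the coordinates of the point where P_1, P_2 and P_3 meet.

Q_2R_1 = (-2, -2, 3), Q_2R_2 = (2, 3, 0); a normal to P_1 is Q_2R_1 × Q_2R_2 = (-9, 6, -2).
Using Q_2: P_1 has equation -9x + 6y - 2z = -14.
Solving the 3×3 linear system -9x + 6y - 2z = -14, -4x + 7y + 4z = -36, -2x + 4y + 2z = -22 (e.g. by elimination or Cramer's rule, determinant = 22) gives (-4, -8, 1).

(-4, -8, 1)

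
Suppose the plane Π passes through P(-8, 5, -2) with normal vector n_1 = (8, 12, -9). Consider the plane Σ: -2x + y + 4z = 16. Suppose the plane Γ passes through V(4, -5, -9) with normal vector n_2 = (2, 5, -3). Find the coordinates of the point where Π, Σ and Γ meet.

(-2, 4, 2)

Π: n_1·r = n_1·P gives 8x + 12y - 9z = 14.
Γ: n_2·r = n_2·V gives 2x + 5y - 3z = 10.
Solving the 3×3 linear system 8x + 12y - 9z = 14, -2x + y + 4z = 16, 2x + 5y - 3z = 10 (e.g. by elimination or Cramer's rule, determinant = -52) gives (-2, 4, 2).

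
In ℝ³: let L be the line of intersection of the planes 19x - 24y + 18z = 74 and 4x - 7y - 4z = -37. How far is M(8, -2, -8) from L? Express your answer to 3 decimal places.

Direction of L: (19, -24, 18) × (4, -7, -4) = (222, 148, -37).
A point on L: solving the two plane equations with x = 8 gives (8, 7, 5).
Taking (8, 7, 5) on L with direction v = (222, 148, -37): w = M − (8, 7, 5) = (0, -9, -13), and w × v = (2257, -2886, 1998).
Distance = |w × v| / |v| = √17415049 / √72557 ≈ 15.493.

15.493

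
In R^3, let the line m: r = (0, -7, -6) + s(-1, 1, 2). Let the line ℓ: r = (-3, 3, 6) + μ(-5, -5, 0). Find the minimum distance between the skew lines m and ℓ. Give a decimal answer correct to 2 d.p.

Common perpendicular direction n = (-1, 1, 2) × (-5, -5, 0) = (10, -10, 10).
With w = (-3, 3, 6) − (0, -7, -6) = (-3, 10, 12), w · n = -10.
Distance = |w · n| / |n| = |-10| / √300 ≈ 0.58.

0.58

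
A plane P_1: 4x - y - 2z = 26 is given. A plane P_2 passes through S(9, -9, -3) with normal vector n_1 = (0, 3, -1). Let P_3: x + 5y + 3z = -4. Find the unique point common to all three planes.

(8, -6, 6)

P_2: n_1·r = n_1·S gives 3y - z = -24.
Solving the 3×3 linear system 4x - y - 2z = 26, 3y - z = -24, x + 5y + 3z = -4 (e.g. by elimination or Cramer's rule, determinant = 63) gives (8, -6, 6).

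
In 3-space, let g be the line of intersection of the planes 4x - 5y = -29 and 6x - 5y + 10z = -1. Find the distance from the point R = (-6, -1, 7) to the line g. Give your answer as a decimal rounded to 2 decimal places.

Direction of g: (4, -5, 0) × (6, -5, 10) = (-50, -40, 10).
A point on g: solving the two plane equations with x = -6 gives (-6, 1, 4).
Taking (-6, 1, 4) on g with direction v = (-50, -40, 10): w = R − (-6, 1, 4) = (0, -2, 3), and w × v = (100, -150, -100).
Distance = |w × v| / |v| = √42500 / √4200 ≈ 3.18.

3.18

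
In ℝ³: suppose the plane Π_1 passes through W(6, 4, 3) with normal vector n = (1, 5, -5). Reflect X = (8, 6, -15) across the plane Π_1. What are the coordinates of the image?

(4, -14, 5)

Π_1: n·r = n·W gives x + 5y - 5z = 11.
λ = (n·X − d)/|n|² = (113 − 11)/51 = 2.
Reflection = X − 2λn = (8, 6, -15) − 4·(1, 5, -5) = (4, -14, 5).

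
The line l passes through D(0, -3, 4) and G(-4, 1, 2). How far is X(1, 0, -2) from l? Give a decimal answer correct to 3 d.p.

A direction vector for l is G − D = (-4, 4, -2).
Taking (0, -3, 4) on l with direction v = (-4, 4, -2): w = X − (0, -3, 4) = (1, 3, -6), and w × v = (18, 26, 16).
Distance = |w × v| / |v| = √1256 / √36 ≈ 5.907.

5.907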